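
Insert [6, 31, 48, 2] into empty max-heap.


Insert 6: [6]
Insert 31: [31, 6]
Insert 48: [48, 6, 31]
Insert 2: [48, 6, 31, 2]

Final heap: [48, 6, 31, 2]


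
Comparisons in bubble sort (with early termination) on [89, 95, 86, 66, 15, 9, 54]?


Algorithm: bubble sort (with early termination)
Input: [89, 95, 86, 66, 15, 9, 54]
Sorted: [9, 15, 54, 66, 86, 89, 95]

21


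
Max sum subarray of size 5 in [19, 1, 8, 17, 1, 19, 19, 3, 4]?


[0:5]: 46
[1:6]: 46
[2:7]: 64
[3:8]: 59
[4:9]: 46

Max: 64 at [2:7]


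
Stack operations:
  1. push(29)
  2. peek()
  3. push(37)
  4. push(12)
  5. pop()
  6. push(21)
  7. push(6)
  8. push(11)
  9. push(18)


push(29) -> [29]
peek()->29
push(37) -> [29, 37]
push(12) -> [29, 37, 12]
pop()->12, [29, 37]
push(21) -> [29, 37, 21]
push(6) -> [29, 37, 21, 6]
push(11) -> [29, 37, 21, 6, 11]
push(18) -> [29, 37, 21, 6, 11, 18]

Final stack: [29, 37, 21, 6, 11, 18]


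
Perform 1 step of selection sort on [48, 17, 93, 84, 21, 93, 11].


Initial: [48, 17, 93, 84, 21, 93, 11]
Step 1: min=11 at 6
  Swap: [11, 17, 93, 84, 21, 93, 48]

After 1 step: [11, 17, 93, 84, 21, 93, 48]


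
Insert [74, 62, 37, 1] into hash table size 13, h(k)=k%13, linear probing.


Insert 74: h=9 -> slot 9
Insert 62: h=10 -> slot 10
Insert 37: h=11 -> slot 11
Insert 1: h=1 -> slot 1

Table: [None, 1, None, None, None, None, None, None, None, 74, 62, 37, None]


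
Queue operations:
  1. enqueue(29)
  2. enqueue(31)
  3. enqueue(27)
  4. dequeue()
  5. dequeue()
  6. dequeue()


enqueue(29) -> [29]
enqueue(31) -> [29, 31]
enqueue(27) -> [29, 31, 27]
dequeue()->29, [31, 27]
dequeue()->31, [27]
dequeue()->27, []

Final queue: []


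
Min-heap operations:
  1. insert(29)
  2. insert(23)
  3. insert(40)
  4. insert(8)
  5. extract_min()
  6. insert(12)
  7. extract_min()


insert(29) -> [29]
insert(23) -> [23, 29]
insert(40) -> [23, 29, 40]
insert(8) -> [8, 23, 40, 29]
extract_min()->8, [23, 29, 40]
insert(12) -> [12, 23, 40, 29]
extract_min()->12, [23, 29, 40]

Final heap: [23, 29, 40]


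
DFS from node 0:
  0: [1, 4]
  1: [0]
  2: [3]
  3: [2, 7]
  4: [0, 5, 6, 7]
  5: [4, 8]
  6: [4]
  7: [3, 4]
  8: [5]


Visit 0, push [4, 1]
Visit 1, push []
Visit 4, push [7, 6, 5]
Visit 5, push [8]
Visit 8, push []
Visit 6, push []
Visit 7, push [3]
Visit 3, push [2]
Visit 2, push []

DFS order: [0, 1, 4, 5, 8, 6, 7, 3, 2]


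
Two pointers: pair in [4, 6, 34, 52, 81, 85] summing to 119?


lo=0(4)+hi=5(85)=89
lo=1(6)+hi=5(85)=91
lo=2(34)+hi=5(85)=119

Yes: 34+85=119


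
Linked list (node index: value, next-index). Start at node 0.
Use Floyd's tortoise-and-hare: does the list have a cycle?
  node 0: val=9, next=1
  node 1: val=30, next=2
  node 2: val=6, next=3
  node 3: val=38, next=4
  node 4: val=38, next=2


Floyd's tortoise (slow, +1) and hare (fast, +2):
  init: slow=0, fast=0
  step 1: slow=1, fast=2
  step 2: slow=2, fast=4
  step 3: slow=3, fast=3
  slow == fast at node 3: cycle detected

Cycle: yes


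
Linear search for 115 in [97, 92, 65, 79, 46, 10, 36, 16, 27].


i=0: 97!=115
i=1: 92!=115
i=2: 65!=115
i=3: 79!=115
i=4: 46!=115
i=5: 10!=115
i=6: 36!=115
i=7: 16!=115
i=8: 27!=115

Not found, 9 comps


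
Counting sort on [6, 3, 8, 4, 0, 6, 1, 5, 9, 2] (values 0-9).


Input: [6, 3, 8, 4, 0, 6, 1, 5, 9, 2]
Counts: [1, 1, 1, 1, 1, 1, 2, 0, 1, 1]

Sorted: [0, 1, 2, 3, 4, 5, 6, 6, 8, 9]


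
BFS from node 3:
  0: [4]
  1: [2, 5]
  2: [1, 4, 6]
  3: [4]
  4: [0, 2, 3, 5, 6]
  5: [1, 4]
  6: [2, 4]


Visit 3, enqueue [4]
Visit 4, enqueue [0, 2, 5, 6]
Visit 0, enqueue []
Visit 2, enqueue [1]
Visit 5, enqueue []
Visit 6, enqueue []
Visit 1, enqueue []

BFS order: [3, 4, 0, 2, 5, 6, 1]


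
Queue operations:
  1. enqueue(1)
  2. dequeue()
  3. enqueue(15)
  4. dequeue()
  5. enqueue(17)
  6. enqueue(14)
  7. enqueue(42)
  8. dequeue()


enqueue(1) -> [1]
dequeue()->1, []
enqueue(15) -> [15]
dequeue()->15, []
enqueue(17) -> [17]
enqueue(14) -> [17, 14]
enqueue(42) -> [17, 14, 42]
dequeue()->17, [14, 42]

Final queue: [14, 42]


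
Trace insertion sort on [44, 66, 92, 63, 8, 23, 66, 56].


Initial: [44, 66, 92, 63, 8, 23, 66, 56]
Insert 66: [44, 66, 92, 63, 8, 23, 66, 56]
Insert 92: [44, 66, 92, 63, 8, 23, 66, 56]
Insert 63: [44, 63, 66, 92, 8, 23, 66, 56]
Insert 8: [8, 44, 63, 66, 92, 23, 66, 56]
Insert 23: [8, 23, 44, 63, 66, 92, 66, 56]
Insert 66: [8, 23, 44, 63, 66, 66, 92, 56]
Insert 56: [8, 23, 44, 56, 63, 66, 66, 92]

Sorted: [8, 23, 44, 56, 63, 66, 66, 92]


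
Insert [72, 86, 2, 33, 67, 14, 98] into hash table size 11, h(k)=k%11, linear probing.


Insert 72: h=6 -> slot 6
Insert 86: h=9 -> slot 9
Insert 2: h=2 -> slot 2
Insert 33: h=0 -> slot 0
Insert 67: h=1 -> slot 1
Insert 14: h=3 -> slot 3
Insert 98: h=10 -> slot 10

Table: [33, 67, 2, 14, None, None, 72, None, None, 86, 98]


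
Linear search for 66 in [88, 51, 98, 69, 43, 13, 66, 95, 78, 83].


i=0: 88!=66
i=1: 51!=66
i=2: 98!=66
i=3: 69!=66
i=4: 43!=66
i=5: 13!=66
i=6: 66==66 found!

Found at 6, 7 comps


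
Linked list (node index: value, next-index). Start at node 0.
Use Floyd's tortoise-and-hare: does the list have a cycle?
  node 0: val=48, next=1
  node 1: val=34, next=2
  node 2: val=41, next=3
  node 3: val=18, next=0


Floyd's tortoise (slow, +1) and hare (fast, +2):
  init: slow=0, fast=0
  step 1: slow=1, fast=2
  step 2: slow=2, fast=0
  step 3: slow=3, fast=2
  step 4: slow=0, fast=0
  slow == fast at node 0: cycle detected

Cycle: yes


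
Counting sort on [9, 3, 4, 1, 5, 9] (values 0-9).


Input: [9, 3, 4, 1, 5, 9]
Counts: [0, 1, 0, 1, 1, 1, 0, 0, 0, 2]

Sorted: [1, 3, 4, 5, 9, 9]


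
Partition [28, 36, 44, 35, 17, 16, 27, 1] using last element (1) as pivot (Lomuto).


Pivot: 1
Place pivot at 0: [1, 36, 44, 35, 17, 16, 27, 28]

Partitioned: [1, 36, 44, 35, 17, 16, 27, 28]


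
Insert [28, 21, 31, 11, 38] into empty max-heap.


Insert 28: [28]
Insert 21: [28, 21]
Insert 31: [31, 21, 28]
Insert 11: [31, 21, 28, 11]
Insert 38: [38, 31, 28, 11, 21]

Final heap: [38, 31, 28, 11, 21]


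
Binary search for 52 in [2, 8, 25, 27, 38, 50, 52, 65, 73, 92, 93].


Step 1: lo=0, hi=10, mid=5, val=50
Step 2: lo=6, hi=10, mid=8, val=73
Step 3: lo=6, hi=7, mid=6, val=52

Found at index 6


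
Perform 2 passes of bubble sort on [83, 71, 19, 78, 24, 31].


Initial: [83, 71, 19, 78, 24, 31]
Pass 1: [71, 19, 78, 24, 31, 83] (5 swaps)
Pass 2: [19, 71, 24, 31, 78, 83] (3 swaps)

After 2 passes: [19, 71, 24, 31, 78, 83]


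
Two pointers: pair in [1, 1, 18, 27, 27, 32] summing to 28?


lo=0(1)+hi=5(32)=33
lo=0(1)+hi=4(27)=28

Yes: 1+27=28


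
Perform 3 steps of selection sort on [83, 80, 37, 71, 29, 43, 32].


Initial: [83, 80, 37, 71, 29, 43, 32]
Step 1: min=29 at 4
  Swap: [29, 80, 37, 71, 83, 43, 32]
Step 2: min=32 at 6
  Swap: [29, 32, 37, 71, 83, 43, 80]
Step 3: min=37 at 2
  Swap: [29, 32, 37, 71, 83, 43, 80]

After 3 steps: [29, 32, 37, 71, 83, 43, 80]


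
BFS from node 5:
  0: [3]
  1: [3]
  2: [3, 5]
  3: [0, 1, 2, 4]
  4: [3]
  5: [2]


Visit 5, enqueue [2]
Visit 2, enqueue [3]
Visit 3, enqueue [0, 1, 4]
Visit 0, enqueue []
Visit 1, enqueue []
Visit 4, enqueue []

BFS order: [5, 2, 3, 0, 1, 4]


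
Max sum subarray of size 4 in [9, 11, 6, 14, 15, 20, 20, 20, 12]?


[0:4]: 40
[1:5]: 46
[2:6]: 55
[3:7]: 69
[4:8]: 75
[5:9]: 72

Max: 75 at [4:8]


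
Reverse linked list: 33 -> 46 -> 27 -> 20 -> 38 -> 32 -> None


Step 1: curr=33, set curr.next=prev(None) | reversed so far: 33
Step 2: curr=46, set curr.next=prev(33) | reversed so far: 46 -> 33
Step 3: curr=27, set curr.next=prev(46) | reversed so far: 27 -> 46 -> 33
Step 4: curr=20, set curr.next=prev(27) | reversed so far: 20 -> 27 -> 46 -> 33
Step 5: curr=38, set curr.next=prev(20) | reversed so far: 38 -> 20 -> 27 -> 46 -> 33
Step 6: curr=32, set curr.next=prev(38) | reversed so far: 32 -> 38 -> 20 -> 27 -> 46 -> 33

32 -> 38 -> 20 -> 27 -> 46 -> 33 -> None


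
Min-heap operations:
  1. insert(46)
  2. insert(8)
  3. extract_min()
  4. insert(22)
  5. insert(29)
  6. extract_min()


insert(46) -> [46]
insert(8) -> [8, 46]
extract_min()->8, [46]
insert(22) -> [22, 46]
insert(29) -> [22, 46, 29]
extract_min()->22, [29, 46]

Final heap: [29, 46]


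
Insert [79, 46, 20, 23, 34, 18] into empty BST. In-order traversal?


Insert 79: root
Insert 46: L from 79
Insert 20: L from 79 -> L from 46
Insert 23: L from 79 -> L from 46 -> R from 20
Insert 34: L from 79 -> L from 46 -> R from 20 -> R from 23
Insert 18: L from 79 -> L from 46 -> L from 20

In-order: [18, 20, 23, 34, 46, 79]


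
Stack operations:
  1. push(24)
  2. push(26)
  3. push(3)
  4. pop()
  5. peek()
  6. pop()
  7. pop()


push(24) -> [24]
push(26) -> [24, 26]
push(3) -> [24, 26, 3]
pop()->3, [24, 26]
peek()->26
pop()->26, [24]
pop()->24, []

Final stack: []


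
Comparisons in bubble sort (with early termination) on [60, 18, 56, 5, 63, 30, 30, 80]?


Algorithm: bubble sort (with early termination)
Input: [60, 18, 56, 5, 63, 30, 30, 80]
Sorted: [5, 18, 30, 30, 56, 60, 63, 80]

22


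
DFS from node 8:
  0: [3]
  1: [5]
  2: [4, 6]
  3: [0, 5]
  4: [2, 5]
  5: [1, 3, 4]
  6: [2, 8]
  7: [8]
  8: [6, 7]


Visit 8, push [7, 6]
Visit 6, push [2]
Visit 2, push [4]
Visit 4, push [5]
Visit 5, push [3, 1]
Visit 1, push []
Visit 3, push [0]
Visit 0, push []
Visit 7, push []

DFS order: [8, 6, 2, 4, 5, 1, 3, 0, 7]


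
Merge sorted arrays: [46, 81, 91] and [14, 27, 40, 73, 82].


Take 14 from B
Take 27 from B
Take 40 from B
Take 46 from A
Take 73 from B
Take 81 from A
Take 82 from B

Merged: [14, 27, 40, 46, 73, 81, 82, 91]


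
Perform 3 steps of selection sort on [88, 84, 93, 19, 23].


Initial: [88, 84, 93, 19, 23]
Step 1: min=19 at 3
  Swap: [19, 84, 93, 88, 23]
Step 2: min=23 at 4
  Swap: [19, 23, 93, 88, 84]
Step 3: min=84 at 4
  Swap: [19, 23, 84, 88, 93]

After 3 steps: [19, 23, 84, 88, 93]


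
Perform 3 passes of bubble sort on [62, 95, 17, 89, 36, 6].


Initial: [62, 95, 17, 89, 36, 6]
Pass 1: [62, 17, 89, 36, 6, 95] (4 swaps)
Pass 2: [17, 62, 36, 6, 89, 95] (3 swaps)
Pass 3: [17, 36, 6, 62, 89, 95] (2 swaps)

After 3 passes: [17, 36, 6, 62, 89, 95]


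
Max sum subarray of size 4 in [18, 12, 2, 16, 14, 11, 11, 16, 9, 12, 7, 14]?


[0:4]: 48
[1:5]: 44
[2:6]: 43
[3:7]: 52
[4:8]: 52
[5:9]: 47
[6:10]: 48
[7:11]: 44
[8:12]: 42

Max: 52 at [3:7]


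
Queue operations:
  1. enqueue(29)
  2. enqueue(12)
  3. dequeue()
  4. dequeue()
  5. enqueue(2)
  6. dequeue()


enqueue(29) -> [29]
enqueue(12) -> [29, 12]
dequeue()->29, [12]
dequeue()->12, []
enqueue(2) -> [2]
dequeue()->2, []

Final queue: []


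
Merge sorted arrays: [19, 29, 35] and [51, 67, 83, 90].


Take 19 from A
Take 29 from A
Take 35 from A

Merged: [19, 29, 35, 51, 67, 83, 90]


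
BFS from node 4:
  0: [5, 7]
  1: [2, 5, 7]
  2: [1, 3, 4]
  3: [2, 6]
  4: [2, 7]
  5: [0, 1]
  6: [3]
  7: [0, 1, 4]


Visit 4, enqueue [2, 7]
Visit 2, enqueue [1, 3]
Visit 7, enqueue [0]
Visit 1, enqueue [5]
Visit 3, enqueue [6]
Visit 0, enqueue []
Visit 5, enqueue []
Visit 6, enqueue []

BFS order: [4, 2, 7, 1, 3, 0, 5, 6]


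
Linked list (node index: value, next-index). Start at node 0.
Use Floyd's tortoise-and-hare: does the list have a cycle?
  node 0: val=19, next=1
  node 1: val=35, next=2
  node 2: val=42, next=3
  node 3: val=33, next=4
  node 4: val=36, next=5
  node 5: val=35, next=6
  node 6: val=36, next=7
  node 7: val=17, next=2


Floyd's tortoise (slow, +1) and hare (fast, +2):
  init: slow=0, fast=0
  step 1: slow=1, fast=2
  step 2: slow=2, fast=4
  step 3: slow=3, fast=6
  step 4: slow=4, fast=2
  step 5: slow=5, fast=4
  step 6: slow=6, fast=6
  slow == fast at node 6: cycle detected

Cycle: yes


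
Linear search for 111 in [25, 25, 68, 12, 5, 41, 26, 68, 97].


i=0: 25!=111
i=1: 25!=111
i=2: 68!=111
i=3: 12!=111
i=4: 5!=111
i=5: 41!=111
i=6: 26!=111
i=7: 68!=111
i=8: 97!=111

Not found, 9 comps


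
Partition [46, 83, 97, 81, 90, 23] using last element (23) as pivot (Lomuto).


Pivot: 23
Place pivot at 0: [23, 83, 97, 81, 90, 46]

Partitioned: [23, 83, 97, 81, 90, 46]


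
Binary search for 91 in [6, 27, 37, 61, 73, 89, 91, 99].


Step 1: lo=0, hi=7, mid=3, val=61
Step 2: lo=4, hi=7, mid=5, val=89
Step 3: lo=6, hi=7, mid=6, val=91

Found at index 6


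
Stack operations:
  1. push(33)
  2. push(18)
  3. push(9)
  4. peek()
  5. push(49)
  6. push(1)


push(33) -> [33]
push(18) -> [33, 18]
push(9) -> [33, 18, 9]
peek()->9
push(49) -> [33, 18, 9, 49]
push(1) -> [33, 18, 9, 49, 1]

Final stack: [33, 18, 9, 49, 1]


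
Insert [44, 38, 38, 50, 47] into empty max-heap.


Insert 44: [44]
Insert 38: [44, 38]
Insert 38: [44, 38, 38]
Insert 50: [50, 44, 38, 38]
Insert 47: [50, 47, 38, 38, 44]

Final heap: [50, 47, 38, 38, 44]


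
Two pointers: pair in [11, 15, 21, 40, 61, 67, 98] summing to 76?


lo=0(11)+hi=6(98)=109
lo=0(11)+hi=5(67)=78
lo=0(11)+hi=4(61)=72
lo=1(15)+hi=4(61)=76

Yes: 15+61=76


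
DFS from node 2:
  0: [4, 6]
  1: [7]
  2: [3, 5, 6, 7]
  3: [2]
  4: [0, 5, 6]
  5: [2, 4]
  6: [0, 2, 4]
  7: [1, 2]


Visit 2, push [7, 6, 5, 3]
Visit 3, push []
Visit 5, push [4]
Visit 4, push [6, 0]
Visit 0, push [6]
Visit 6, push []
Visit 7, push [1]
Visit 1, push []

DFS order: [2, 3, 5, 4, 0, 6, 7, 1]


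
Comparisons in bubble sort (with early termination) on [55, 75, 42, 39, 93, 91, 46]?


Algorithm: bubble sort (with early termination)
Input: [55, 75, 42, 39, 93, 91, 46]
Sorted: [39, 42, 46, 55, 75, 91, 93]

20


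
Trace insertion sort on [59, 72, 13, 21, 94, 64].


Initial: [59, 72, 13, 21, 94, 64]
Insert 72: [59, 72, 13, 21, 94, 64]
Insert 13: [13, 59, 72, 21, 94, 64]
Insert 21: [13, 21, 59, 72, 94, 64]
Insert 94: [13, 21, 59, 72, 94, 64]
Insert 64: [13, 21, 59, 64, 72, 94]

Sorted: [13, 21, 59, 64, 72, 94]


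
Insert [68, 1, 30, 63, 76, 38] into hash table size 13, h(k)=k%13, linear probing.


Insert 68: h=3 -> slot 3
Insert 1: h=1 -> slot 1
Insert 30: h=4 -> slot 4
Insert 63: h=11 -> slot 11
Insert 76: h=11, 1 probes -> slot 12
Insert 38: h=12, 1 probes -> slot 0

Table: [38, 1, None, 68, 30, None, None, None, None, None, None, 63, 76]


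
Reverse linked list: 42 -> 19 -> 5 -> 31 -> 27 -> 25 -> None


Step 1: curr=42, set curr.next=prev(None) | reversed so far: 42
Step 2: curr=19, set curr.next=prev(42) | reversed so far: 19 -> 42
Step 3: curr=5, set curr.next=prev(19) | reversed so far: 5 -> 19 -> 42
Step 4: curr=31, set curr.next=prev(5) | reversed so far: 31 -> 5 -> 19 -> 42
Step 5: curr=27, set curr.next=prev(31) | reversed so far: 27 -> 31 -> 5 -> 19 -> 42
Step 6: curr=25, set curr.next=prev(27) | reversed so far: 25 -> 27 -> 31 -> 5 -> 19 -> 42

25 -> 27 -> 31 -> 5 -> 19 -> 42 -> None


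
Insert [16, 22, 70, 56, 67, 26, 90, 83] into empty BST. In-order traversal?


Insert 16: root
Insert 22: R from 16
Insert 70: R from 16 -> R from 22
Insert 56: R from 16 -> R from 22 -> L from 70
Insert 67: R from 16 -> R from 22 -> L from 70 -> R from 56
Insert 26: R from 16 -> R from 22 -> L from 70 -> L from 56
Insert 90: R from 16 -> R from 22 -> R from 70
Insert 83: R from 16 -> R from 22 -> R from 70 -> L from 90

In-order: [16, 22, 26, 56, 67, 70, 83, 90]


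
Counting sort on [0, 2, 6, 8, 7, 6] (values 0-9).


Input: [0, 2, 6, 8, 7, 6]
Counts: [1, 0, 1, 0, 0, 0, 2, 1, 1, 0]

Sorted: [0, 2, 6, 6, 7, 8]


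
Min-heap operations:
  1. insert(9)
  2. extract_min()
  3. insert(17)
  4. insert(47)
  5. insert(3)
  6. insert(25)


insert(9) -> [9]
extract_min()->9, []
insert(17) -> [17]
insert(47) -> [17, 47]
insert(3) -> [3, 47, 17]
insert(25) -> [3, 25, 17, 47]

Final heap: [3, 25, 17, 47]


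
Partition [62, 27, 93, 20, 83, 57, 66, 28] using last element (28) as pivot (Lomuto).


Pivot: 28
  27 <= 28: swap -> [27, 62, 93, 20, 83, 57, 66, 28]
  20 <= 28: swap -> [27, 20, 93, 62, 83, 57, 66, 28]
Place pivot at 2: [27, 20, 28, 62, 83, 57, 66, 93]

Partitioned: [27, 20, 28, 62, 83, 57, 66, 93]


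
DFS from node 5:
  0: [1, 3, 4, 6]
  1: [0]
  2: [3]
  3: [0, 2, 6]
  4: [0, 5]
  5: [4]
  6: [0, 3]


Visit 5, push [4]
Visit 4, push [0]
Visit 0, push [6, 3, 1]
Visit 1, push []
Visit 3, push [6, 2]
Visit 2, push []
Visit 6, push []

DFS order: [5, 4, 0, 1, 3, 2, 6]


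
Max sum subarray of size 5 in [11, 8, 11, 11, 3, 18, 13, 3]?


[0:5]: 44
[1:6]: 51
[2:7]: 56
[3:8]: 48

Max: 56 at [2:7]


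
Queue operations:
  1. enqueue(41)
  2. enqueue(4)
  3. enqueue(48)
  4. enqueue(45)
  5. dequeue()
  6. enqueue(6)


enqueue(41) -> [41]
enqueue(4) -> [41, 4]
enqueue(48) -> [41, 4, 48]
enqueue(45) -> [41, 4, 48, 45]
dequeue()->41, [4, 48, 45]
enqueue(6) -> [4, 48, 45, 6]

Final queue: [4, 48, 45, 6]


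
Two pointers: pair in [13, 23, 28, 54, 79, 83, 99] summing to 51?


lo=0(13)+hi=6(99)=112
lo=0(13)+hi=5(83)=96
lo=0(13)+hi=4(79)=92
lo=0(13)+hi=3(54)=67
lo=0(13)+hi=2(28)=41
lo=1(23)+hi=2(28)=51

Yes: 23+28=51


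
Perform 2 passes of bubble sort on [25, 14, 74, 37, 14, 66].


Initial: [25, 14, 74, 37, 14, 66]
Pass 1: [14, 25, 37, 14, 66, 74] (4 swaps)
Pass 2: [14, 25, 14, 37, 66, 74] (1 swaps)

After 2 passes: [14, 25, 14, 37, 66, 74]


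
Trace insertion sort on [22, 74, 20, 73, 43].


Initial: [22, 74, 20, 73, 43]
Insert 74: [22, 74, 20, 73, 43]
Insert 20: [20, 22, 74, 73, 43]
Insert 73: [20, 22, 73, 74, 43]
Insert 43: [20, 22, 43, 73, 74]

Sorted: [20, 22, 43, 73, 74]


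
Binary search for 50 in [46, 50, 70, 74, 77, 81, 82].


Step 1: lo=0, hi=6, mid=3, val=74
Step 2: lo=0, hi=2, mid=1, val=50

Found at index 1


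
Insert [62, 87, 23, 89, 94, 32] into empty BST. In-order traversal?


Insert 62: root
Insert 87: R from 62
Insert 23: L from 62
Insert 89: R from 62 -> R from 87
Insert 94: R from 62 -> R from 87 -> R from 89
Insert 32: L from 62 -> R from 23

In-order: [23, 32, 62, 87, 89, 94]


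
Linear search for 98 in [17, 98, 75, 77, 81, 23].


i=0: 17!=98
i=1: 98==98 found!

Found at 1, 2 comps


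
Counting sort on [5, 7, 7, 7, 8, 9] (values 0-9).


Input: [5, 7, 7, 7, 8, 9]
Counts: [0, 0, 0, 0, 0, 1, 0, 3, 1, 1]

Sorted: [5, 7, 7, 7, 8, 9]


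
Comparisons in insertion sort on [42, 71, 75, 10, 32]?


Algorithm: insertion sort
Input: [42, 71, 75, 10, 32]
Sorted: [10, 32, 42, 71, 75]

9


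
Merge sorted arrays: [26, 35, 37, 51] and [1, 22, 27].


Take 1 from B
Take 22 from B
Take 26 from A
Take 27 from B

Merged: [1, 22, 26, 27, 35, 37, 51]


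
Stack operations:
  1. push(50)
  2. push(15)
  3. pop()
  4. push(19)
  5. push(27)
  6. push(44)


push(50) -> [50]
push(15) -> [50, 15]
pop()->15, [50]
push(19) -> [50, 19]
push(27) -> [50, 19, 27]
push(44) -> [50, 19, 27, 44]

Final stack: [50, 19, 27, 44]


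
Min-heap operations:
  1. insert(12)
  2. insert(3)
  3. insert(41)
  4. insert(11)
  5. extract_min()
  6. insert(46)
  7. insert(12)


insert(12) -> [12]
insert(3) -> [3, 12]
insert(41) -> [3, 12, 41]
insert(11) -> [3, 11, 41, 12]
extract_min()->3, [11, 12, 41]
insert(46) -> [11, 12, 41, 46]
insert(12) -> [11, 12, 41, 46, 12]

Final heap: [11, 12, 41, 46, 12]


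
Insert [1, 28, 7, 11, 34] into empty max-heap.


Insert 1: [1]
Insert 28: [28, 1]
Insert 7: [28, 1, 7]
Insert 11: [28, 11, 7, 1]
Insert 34: [34, 28, 7, 1, 11]

Final heap: [34, 28, 7, 1, 11]


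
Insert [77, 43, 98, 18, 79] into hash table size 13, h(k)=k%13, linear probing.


Insert 77: h=12 -> slot 12
Insert 43: h=4 -> slot 4
Insert 98: h=7 -> slot 7
Insert 18: h=5 -> slot 5
Insert 79: h=1 -> slot 1

Table: [None, 79, None, None, 43, 18, None, 98, None, None, None, None, 77]


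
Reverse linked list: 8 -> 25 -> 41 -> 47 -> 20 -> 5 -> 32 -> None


Step 1: curr=8, set curr.next=prev(None) | reversed so far: 8
Step 2: curr=25, set curr.next=prev(8) | reversed so far: 25 -> 8
Step 3: curr=41, set curr.next=prev(25) | reversed so far: 41 -> 25 -> 8
Step 4: curr=47, set curr.next=prev(41) | reversed so far: 47 -> 41 -> 25 -> 8
Step 5: curr=20, set curr.next=prev(47) | reversed so far: 20 -> 47 -> 41 -> 25 -> 8
Step 6: curr=5, set curr.next=prev(20) | reversed so far: 5 -> 20 -> 47 -> 41 -> 25 -> 8
Step 7: curr=32, set curr.next=prev(5) | reversed so far: 32 -> 5 -> 20 -> 47 -> 41 -> 25 -> 8

32 -> 5 -> 20 -> 47 -> 41 -> 25 -> 8 -> None


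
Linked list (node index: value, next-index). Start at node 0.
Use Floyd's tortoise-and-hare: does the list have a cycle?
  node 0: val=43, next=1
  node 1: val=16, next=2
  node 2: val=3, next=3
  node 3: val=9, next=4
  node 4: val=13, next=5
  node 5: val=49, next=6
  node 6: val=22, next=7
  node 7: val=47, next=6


Floyd's tortoise (slow, +1) and hare (fast, +2):
  init: slow=0, fast=0
  step 1: slow=1, fast=2
  step 2: slow=2, fast=4
  step 3: slow=3, fast=6
  step 4: slow=4, fast=6
  step 5: slow=5, fast=6
  step 6: slow=6, fast=6
  slow == fast at node 6: cycle detected

Cycle: yes


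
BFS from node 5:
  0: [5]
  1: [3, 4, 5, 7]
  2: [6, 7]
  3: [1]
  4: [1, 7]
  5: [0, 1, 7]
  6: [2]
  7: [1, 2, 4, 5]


Visit 5, enqueue [0, 1, 7]
Visit 0, enqueue []
Visit 1, enqueue [3, 4]
Visit 7, enqueue [2]
Visit 3, enqueue []
Visit 4, enqueue []
Visit 2, enqueue [6]
Visit 6, enqueue []

BFS order: [5, 0, 1, 7, 3, 4, 2, 6]


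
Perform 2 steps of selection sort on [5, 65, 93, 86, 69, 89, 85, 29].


Initial: [5, 65, 93, 86, 69, 89, 85, 29]
Step 1: min=5 at 0
  Swap: [5, 65, 93, 86, 69, 89, 85, 29]
Step 2: min=29 at 7
  Swap: [5, 29, 93, 86, 69, 89, 85, 65]

After 2 steps: [5, 29, 93, 86, 69, 89, 85, 65]


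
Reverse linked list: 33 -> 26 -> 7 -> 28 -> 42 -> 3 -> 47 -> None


Step 1: curr=33, set curr.next=prev(None) | reversed so far: 33
Step 2: curr=26, set curr.next=prev(33) | reversed so far: 26 -> 33
Step 3: curr=7, set curr.next=prev(26) | reversed so far: 7 -> 26 -> 33
Step 4: curr=28, set curr.next=prev(7) | reversed so far: 28 -> 7 -> 26 -> 33
Step 5: curr=42, set curr.next=prev(28) | reversed so far: 42 -> 28 -> 7 -> 26 -> 33
Step 6: curr=3, set curr.next=prev(42) | reversed so far: 3 -> 42 -> 28 -> 7 -> 26 -> 33
Step 7: curr=47, set curr.next=prev(3) | reversed so far: 47 -> 3 -> 42 -> 28 -> 7 -> 26 -> 33

47 -> 3 -> 42 -> 28 -> 7 -> 26 -> 33 -> None


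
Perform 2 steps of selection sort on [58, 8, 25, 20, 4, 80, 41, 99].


Initial: [58, 8, 25, 20, 4, 80, 41, 99]
Step 1: min=4 at 4
  Swap: [4, 8, 25, 20, 58, 80, 41, 99]
Step 2: min=8 at 1
  Swap: [4, 8, 25, 20, 58, 80, 41, 99]

After 2 steps: [4, 8, 25, 20, 58, 80, 41, 99]


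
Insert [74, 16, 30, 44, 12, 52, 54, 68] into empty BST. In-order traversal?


Insert 74: root
Insert 16: L from 74
Insert 30: L from 74 -> R from 16
Insert 44: L from 74 -> R from 16 -> R from 30
Insert 12: L from 74 -> L from 16
Insert 52: L from 74 -> R from 16 -> R from 30 -> R from 44
Insert 54: L from 74 -> R from 16 -> R from 30 -> R from 44 -> R from 52
Insert 68: L from 74 -> R from 16 -> R from 30 -> R from 44 -> R from 52 -> R from 54

In-order: [12, 16, 30, 44, 52, 54, 68, 74]


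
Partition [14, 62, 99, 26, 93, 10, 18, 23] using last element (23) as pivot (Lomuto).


Pivot: 23
  14 <= 23: advance i (no swap)
  10 <= 23: swap -> [14, 10, 99, 26, 93, 62, 18, 23]
  18 <= 23: swap -> [14, 10, 18, 26, 93, 62, 99, 23]
Place pivot at 3: [14, 10, 18, 23, 93, 62, 99, 26]

Partitioned: [14, 10, 18, 23, 93, 62, 99, 26]


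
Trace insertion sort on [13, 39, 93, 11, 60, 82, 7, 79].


Initial: [13, 39, 93, 11, 60, 82, 7, 79]
Insert 39: [13, 39, 93, 11, 60, 82, 7, 79]
Insert 93: [13, 39, 93, 11, 60, 82, 7, 79]
Insert 11: [11, 13, 39, 93, 60, 82, 7, 79]
Insert 60: [11, 13, 39, 60, 93, 82, 7, 79]
Insert 82: [11, 13, 39, 60, 82, 93, 7, 79]
Insert 7: [7, 11, 13, 39, 60, 82, 93, 79]
Insert 79: [7, 11, 13, 39, 60, 79, 82, 93]

Sorted: [7, 11, 13, 39, 60, 79, 82, 93]


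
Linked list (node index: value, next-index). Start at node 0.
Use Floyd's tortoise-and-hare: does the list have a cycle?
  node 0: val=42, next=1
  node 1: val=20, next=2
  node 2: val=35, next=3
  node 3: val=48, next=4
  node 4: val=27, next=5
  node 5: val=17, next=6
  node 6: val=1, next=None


Floyd's tortoise (slow, +1) and hare (fast, +2):
  init: slow=0, fast=0
  step 1: slow=1, fast=2
  step 2: slow=2, fast=4
  step 3: slow=3, fast=6
  step 4: fast -> None, no cycle

Cycle: no


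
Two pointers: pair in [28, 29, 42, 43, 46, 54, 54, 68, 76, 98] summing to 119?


lo=0(28)+hi=9(98)=126
lo=0(28)+hi=8(76)=104
lo=1(29)+hi=8(76)=105
lo=2(42)+hi=8(76)=118
lo=3(43)+hi=8(76)=119

Yes: 43+76=119


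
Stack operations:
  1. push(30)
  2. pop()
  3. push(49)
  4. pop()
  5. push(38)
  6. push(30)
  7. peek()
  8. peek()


push(30) -> [30]
pop()->30, []
push(49) -> [49]
pop()->49, []
push(38) -> [38]
push(30) -> [38, 30]
peek()->30
peek()->30

Final stack: [38, 30]


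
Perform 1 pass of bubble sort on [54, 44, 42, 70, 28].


Initial: [54, 44, 42, 70, 28]
Pass 1: [44, 42, 54, 28, 70] (3 swaps)

After 1 pass: [44, 42, 54, 28, 70]


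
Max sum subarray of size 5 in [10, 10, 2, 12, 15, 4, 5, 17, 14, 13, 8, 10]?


[0:5]: 49
[1:6]: 43
[2:7]: 38
[3:8]: 53
[4:9]: 55
[5:10]: 53
[6:11]: 57
[7:12]: 62

Max: 62 at [7:12]


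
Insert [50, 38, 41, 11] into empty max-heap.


Insert 50: [50]
Insert 38: [50, 38]
Insert 41: [50, 38, 41]
Insert 11: [50, 38, 41, 11]

Final heap: [50, 38, 41, 11]


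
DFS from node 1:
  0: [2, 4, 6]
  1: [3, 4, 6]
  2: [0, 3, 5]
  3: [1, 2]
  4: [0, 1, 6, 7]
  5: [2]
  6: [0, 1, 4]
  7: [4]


Visit 1, push [6, 4, 3]
Visit 3, push [2]
Visit 2, push [5, 0]
Visit 0, push [6, 4]
Visit 4, push [7, 6]
Visit 6, push []
Visit 7, push []
Visit 5, push []

DFS order: [1, 3, 2, 0, 4, 6, 7, 5]


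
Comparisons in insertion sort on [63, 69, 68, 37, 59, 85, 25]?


Algorithm: insertion sort
Input: [63, 69, 68, 37, 59, 85, 25]
Sorted: [25, 37, 59, 63, 68, 69, 85]

17


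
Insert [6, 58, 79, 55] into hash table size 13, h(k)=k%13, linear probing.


Insert 6: h=6 -> slot 6
Insert 58: h=6, 1 probes -> slot 7
Insert 79: h=1 -> slot 1
Insert 55: h=3 -> slot 3

Table: [None, 79, None, 55, None, None, 6, 58, None, None, None, None, None]


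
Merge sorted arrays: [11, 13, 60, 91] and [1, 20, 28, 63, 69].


Take 1 from B
Take 11 from A
Take 13 from A
Take 20 from B
Take 28 from B
Take 60 from A
Take 63 from B
Take 69 from B

Merged: [1, 11, 13, 20, 28, 60, 63, 69, 91]


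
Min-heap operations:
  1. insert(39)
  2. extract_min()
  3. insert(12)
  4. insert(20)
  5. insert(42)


insert(39) -> [39]
extract_min()->39, []
insert(12) -> [12]
insert(20) -> [12, 20]
insert(42) -> [12, 20, 42]

Final heap: [12, 20, 42]


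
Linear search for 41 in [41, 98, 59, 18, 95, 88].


i=0: 41==41 found!

Found at 0, 1 comps


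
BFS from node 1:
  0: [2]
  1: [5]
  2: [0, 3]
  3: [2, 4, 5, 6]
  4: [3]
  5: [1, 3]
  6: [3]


Visit 1, enqueue [5]
Visit 5, enqueue [3]
Visit 3, enqueue [2, 4, 6]
Visit 2, enqueue [0]
Visit 4, enqueue []
Visit 6, enqueue []
Visit 0, enqueue []

BFS order: [1, 5, 3, 2, 4, 6, 0]


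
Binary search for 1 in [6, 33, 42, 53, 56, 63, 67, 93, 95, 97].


Step 1: lo=0, hi=9, mid=4, val=56
Step 2: lo=0, hi=3, mid=1, val=33
Step 3: lo=0, hi=0, mid=0, val=6

Not found


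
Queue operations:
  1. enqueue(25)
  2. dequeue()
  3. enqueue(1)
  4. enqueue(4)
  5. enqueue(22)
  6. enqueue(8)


enqueue(25) -> [25]
dequeue()->25, []
enqueue(1) -> [1]
enqueue(4) -> [1, 4]
enqueue(22) -> [1, 4, 22]
enqueue(8) -> [1, 4, 22, 8]

Final queue: [1, 4, 22, 8]


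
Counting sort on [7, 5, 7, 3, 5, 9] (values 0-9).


Input: [7, 5, 7, 3, 5, 9]
Counts: [0, 0, 0, 1, 0, 2, 0, 2, 0, 1]

Sorted: [3, 5, 5, 7, 7, 9]


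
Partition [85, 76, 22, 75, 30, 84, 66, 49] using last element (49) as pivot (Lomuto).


Pivot: 49
  22 <= 49: swap -> [22, 76, 85, 75, 30, 84, 66, 49]
  30 <= 49: swap -> [22, 30, 85, 75, 76, 84, 66, 49]
Place pivot at 2: [22, 30, 49, 75, 76, 84, 66, 85]

Partitioned: [22, 30, 49, 75, 76, 84, 66, 85]


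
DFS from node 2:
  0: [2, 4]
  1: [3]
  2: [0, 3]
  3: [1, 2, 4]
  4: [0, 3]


Visit 2, push [3, 0]
Visit 0, push [4]
Visit 4, push [3]
Visit 3, push [1]
Visit 1, push []

DFS order: [2, 0, 4, 3, 1]


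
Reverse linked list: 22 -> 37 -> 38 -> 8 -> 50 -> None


Step 1: curr=22, set curr.next=prev(None) | reversed so far: 22
Step 2: curr=37, set curr.next=prev(22) | reversed so far: 37 -> 22
Step 3: curr=38, set curr.next=prev(37) | reversed so far: 38 -> 37 -> 22
Step 4: curr=8, set curr.next=prev(38) | reversed so far: 8 -> 38 -> 37 -> 22
Step 5: curr=50, set curr.next=prev(8) | reversed so far: 50 -> 8 -> 38 -> 37 -> 22

50 -> 8 -> 38 -> 37 -> 22 -> None


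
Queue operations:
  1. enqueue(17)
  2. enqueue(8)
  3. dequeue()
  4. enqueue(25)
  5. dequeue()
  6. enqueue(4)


enqueue(17) -> [17]
enqueue(8) -> [17, 8]
dequeue()->17, [8]
enqueue(25) -> [8, 25]
dequeue()->8, [25]
enqueue(4) -> [25, 4]

Final queue: [25, 4]


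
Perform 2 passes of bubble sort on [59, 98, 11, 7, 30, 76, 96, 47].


Initial: [59, 98, 11, 7, 30, 76, 96, 47]
Pass 1: [59, 11, 7, 30, 76, 96, 47, 98] (6 swaps)
Pass 2: [11, 7, 30, 59, 76, 47, 96, 98] (4 swaps)

After 2 passes: [11, 7, 30, 59, 76, 47, 96, 98]


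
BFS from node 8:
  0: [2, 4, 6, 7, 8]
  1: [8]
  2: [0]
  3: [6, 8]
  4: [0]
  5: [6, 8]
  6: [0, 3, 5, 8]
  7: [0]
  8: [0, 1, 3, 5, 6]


Visit 8, enqueue [0, 1, 3, 5, 6]
Visit 0, enqueue [2, 4, 7]
Visit 1, enqueue []
Visit 3, enqueue []
Visit 5, enqueue []
Visit 6, enqueue []
Visit 2, enqueue []
Visit 4, enqueue []
Visit 7, enqueue []

BFS order: [8, 0, 1, 3, 5, 6, 2, 4, 7]


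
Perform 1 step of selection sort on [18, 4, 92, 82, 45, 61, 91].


Initial: [18, 4, 92, 82, 45, 61, 91]
Step 1: min=4 at 1
  Swap: [4, 18, 92, 82, 45, 61, 91]

After 1 step: [4, 18, 92, 82, 45, 61, 91]


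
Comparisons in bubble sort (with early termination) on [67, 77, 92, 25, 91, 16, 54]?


Algorithm: bubble sort (with early termination)
Input: [67, 77, 92, 25, 91, 16, 54]
Sorted: [16, 25, 54, 67, 77, 91, 92]

21


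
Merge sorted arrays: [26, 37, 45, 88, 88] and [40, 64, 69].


Take 26 from A
Take 37 from A
Take 40 from B
Take 45 from A
Take 64 from B
Take 69 from B

Merged: [26, 37, 40, 45, 64, 69, 88, 88]


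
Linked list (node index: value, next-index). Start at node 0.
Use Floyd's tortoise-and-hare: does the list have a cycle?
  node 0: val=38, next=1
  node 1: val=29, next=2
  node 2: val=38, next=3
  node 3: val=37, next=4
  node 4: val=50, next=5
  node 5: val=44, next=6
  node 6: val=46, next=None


Floyd's tortoise (slow, +1) and hare (fast, +2):
  init: slow=0, fast=0
  step 1: slow=1, fast=2
  step 2: slow=2, fast=4
  step 3: slow=3, fast=6
  step 4: fast -> None, no cycle

Cycle: no


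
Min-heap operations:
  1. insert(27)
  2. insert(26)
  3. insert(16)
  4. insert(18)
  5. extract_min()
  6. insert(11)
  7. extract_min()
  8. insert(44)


insert(27) -> [27]
insert(26) -> [26, 27]
insert(16) -> [16, 27, 26]
insert(18) -> [16, 18, 26, 27]
extract_min()->16, [18, 27, 26]
insert(11) -> [11, 18, 26, 27]
extract_min()->11, [18, 27, 26]
insert(44) -> [18, 27, 26, 44]

Final heap: [18, 27, 26, 44]


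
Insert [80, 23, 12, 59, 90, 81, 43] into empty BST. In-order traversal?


Insert 80: root
Insert 23: L from 80
Insert 12: L from 80 -> L from 23
Insert 59: L from 80 -> R from 23
Insert 90: R from 80
Insert 81: R from 80 -> L from 90
Insert 43: L from 80 -> R from 23 -> L from 59

In-order: [12, 23, 43, 59, 80, 81, 90]


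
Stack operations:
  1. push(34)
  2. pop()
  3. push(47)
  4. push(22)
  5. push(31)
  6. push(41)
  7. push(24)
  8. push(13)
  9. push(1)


push(34) -> [34]
pop()->34, []
push(47) -> [47]
push(22) -> [47, 22]
push(31) -> [47, 22, 31]
push(41) -> [47, 22, 31, 41]
push(24) -> [47, 22, 31, 41, 24]
push(13) -> [47, 22, 31, 41, 24, 13]
push(1) -> [47, 22, 31, 41, 24, 13, 1]

Final stack: [47, 22, 31, 41, 24, 13, 1]


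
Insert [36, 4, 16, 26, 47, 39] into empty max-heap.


Insert 36: [36]
Insert 4: [36, 4]
Insert 16: [36, 4, 16]
Insert 26: [36, 26, 16, 4]
Insert 47: [47, 36, 16, 4, 26]
Insert 39: [47, 36, 39, 4, 26, 16]

Final heap: [47, 36, 39, 4, 26, 16]


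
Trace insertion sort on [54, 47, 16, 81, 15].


Initial: [54, 47, 16, 81, 15]
Insert 47: [47, 54, 16, 81, 15]
Insert 16: [16, 47, 54, 81, 15]
Insert 81: [16, 47, 54, 81, 15]
Insert 15: [15, 16, 47, 54, 81]

Sorted: [15, 16, 47, 54, 81]


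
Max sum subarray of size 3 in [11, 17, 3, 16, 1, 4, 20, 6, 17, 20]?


[0:3]: 31
[1:4]: 36
[2:5]: 20
[3:6]: 21
[4:7]: 25
[5:8]: 30
[6:9]: 43
[7:10]: 43

Max: 43 at [6:9]


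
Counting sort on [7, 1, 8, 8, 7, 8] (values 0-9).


Input: [7, 1, 8, 8, 7, 8]
Counts: [0, 1, 0, 0, 0, 0, 0, 2, 3, 0]

Sorted: [1, 7, 7, 8, 8, 8]


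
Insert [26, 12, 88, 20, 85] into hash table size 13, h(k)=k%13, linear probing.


Insert 26: h=0 -> slot 0
Insert 12: h=12 -> slot 12
Insert 88: h=10 -> slot 10
Insert 20: h=7 -> slot 7
Insert 85: h=7, 1 probes -> slot 8

Table: [26, None, None, None, None, None, None, 20, 85, None, 88, None, 12]


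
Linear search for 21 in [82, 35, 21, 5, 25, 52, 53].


i=0: 82!=21
i=1: 35!=21
i=2: 21==21 found!

Found at 2, 3 comps


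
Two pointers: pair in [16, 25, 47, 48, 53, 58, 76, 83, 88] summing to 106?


lo=0(16)+hi=8(88)=104
lo=1(25)+hi=8(88)=113
lo=1(25)+hi=7(83)=108
lo=1(25)+hi=6(76)=101
lo=2(47)+hi=6(76)=123
lo=2(47)+hi=5(58)=105
lo=3(48)+hi=5(58)=106

Yes: 48+58=106


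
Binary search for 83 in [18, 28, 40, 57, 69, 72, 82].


Step 1: lo=0, hi=6, mid=3, val=57
Step 2: lo=4, hi=6, mid=5, val=72
Step 3: lo=6, hi=6, mid=6, val=82

Not found


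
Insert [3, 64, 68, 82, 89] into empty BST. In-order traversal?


Insert 3: root
Insert 64: R from 3
Insert 68: R from 3 -> R from 64
Insert 82: R from 3 -> R from 64 -> R from 68
Insert 89: R from 3 -> R from 64 -> R from 68 -> R from 82

In-order: [3, 64, 68, 82, 89]


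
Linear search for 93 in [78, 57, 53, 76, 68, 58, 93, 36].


i=0: 78!=93
i=1: 57!=93
i=2: 53!=93
i=3: 76!=93
i=4: 68!=93
i=5: 58!=93
i=6: 93==93 found!

Found at 6, 7 comps


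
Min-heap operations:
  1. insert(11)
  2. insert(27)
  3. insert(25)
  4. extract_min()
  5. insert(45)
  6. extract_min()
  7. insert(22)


insert(11) -> [11]
insert(27) -> [11, 27]
insert(25) -> [11, 27, 25]
extract_min()->11, [25, 27]
insert(45) -> [25, 27, 45]
extract_min()->25, [27, 45]
insert(22) -> [22, 45, 27]

Final heap: [22, 45, 27]


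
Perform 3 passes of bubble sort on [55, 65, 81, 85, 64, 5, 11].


Initial: [55, 65, 81, 85, 64, 5, 11]
Pass 1: [55, 65, 81, 64, 5, 11, 85] (3 swaps)
Pass 2: [55, 65, 64, 5, 11, 81, 85] (3 swaps)
Pass 3: [55, 64, 5, 11, 65, 81, 85] (3 swaps)

After 3 passes: [55, 64, 5, 11, 65, 81, 85]


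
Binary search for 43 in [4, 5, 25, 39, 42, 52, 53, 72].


Step 1: lo=0, hi=7, mid=3, val=39
Step 2: lo=4, hi=7, mid=5, val=52
Step 3: lo=4, hi=4, mid=4, val=42

Not found


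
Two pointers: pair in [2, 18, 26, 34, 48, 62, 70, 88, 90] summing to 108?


lo=0(2)+hi=8(90)=92
lo=1(18)+hi=8(90)=108

Yes: 18+90=108


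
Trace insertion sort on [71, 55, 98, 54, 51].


Initial: [71, 55, 98, 54, 51]
Insert 55: [55, 71, 98, 54, 51]
Insert 98: [55, 71, 98, 54, 51]
Insert 54: [54, 55, 71, 98, 51]
Insert 51: [51, 54, 55, 71, 98]

Sorted: [51, 54, 55, 71, 98]


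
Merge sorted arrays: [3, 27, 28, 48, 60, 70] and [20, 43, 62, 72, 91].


Take 3 from A
Take 20 from B
Take 27 from A
Take 28 from A
Take 43 from B
Take 48 from A
Take 60 from A
Take 62 from B
Take 70 from A

Merged: [3, 20, 27, 28, 43, 48, 60, 62, 70, 72, 91]


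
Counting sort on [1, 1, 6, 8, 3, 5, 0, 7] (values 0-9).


Input: [1, 1, 6, 8, 3, 5, 0, 7]
Counts: [1, 2, 0, 1, 0, 1, 1, 1, 1, 0]

Sorted: [0, 1, 1, 3, 5, 6, 7, 8]


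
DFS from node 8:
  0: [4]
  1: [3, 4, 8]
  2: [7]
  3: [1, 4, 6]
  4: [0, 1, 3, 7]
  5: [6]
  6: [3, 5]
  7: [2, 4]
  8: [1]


Visit 8, push [1]
Visit 1, push [4, 3]
Visit 3, push [6, 4]
Visit 4, push [7, 0]
Visit 0, push []
Visit 7, push [2]
Visit 2, push []
Visit 6, push [5]
Visit 5, push []

DFS order: [8, 1, 3, 4, 0, 7, 2, 6, 5]


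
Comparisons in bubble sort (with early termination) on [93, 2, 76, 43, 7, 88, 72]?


Algorithm: bubble sort (with early termination)
Input: [93, 2, 76, 43, 7, 88, 72]
Sorted: [2, 7, 43, 72, 76, 88, 93]

18


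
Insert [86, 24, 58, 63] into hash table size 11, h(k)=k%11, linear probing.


Insert 86: h=9 -> slot 9
Insert 24: h=2 -> slot 2
Insert 58: h=3 -> slot 3
Insert 63: h=8 -> slot 8

Table: [None, None, 24, 58, None, None, None, None, 63, 86, None]


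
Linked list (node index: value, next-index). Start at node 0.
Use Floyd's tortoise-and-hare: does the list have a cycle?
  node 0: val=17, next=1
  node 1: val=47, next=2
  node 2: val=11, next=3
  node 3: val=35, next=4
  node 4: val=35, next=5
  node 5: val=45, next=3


Floyd's tortoise (slow, +1) and hare (fast, +2):
  init: slow=0, fast=0
  step 1: slow=1, fast=2
  step 2: slow=2, fast=4
  step 3: slow=3, fast=3
  slow == fast at node 3: cycle detected

Cycle: yes


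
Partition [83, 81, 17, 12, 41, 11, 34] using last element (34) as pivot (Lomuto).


Pivot: 34
  17 <= 34: swap -> [17, 81, 83, 12, 41, 11, 34]
  12 <= 34: swap -> [17, 12, 83, 81, 41, 11, 34]
  11 <= 34: swap -> [17, 12, 11, 81, 41, 83, 34]
Place pivot at 3: [17, 12, 11, 34, 41, 83, 81]

Partitioned: [17, 12, 11, 34, 41, 83, 81]


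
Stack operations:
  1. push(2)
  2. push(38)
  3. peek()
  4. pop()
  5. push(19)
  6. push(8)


push(2) -> [2]
push(38) -> [2, 38]
peek()->38
pop()->38, [2]
push(19) -> [2, 19]
push(8) -> [2, 19, 8]

Final stack: [2, 19, 8]


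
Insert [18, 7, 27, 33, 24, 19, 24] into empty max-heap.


Insert 18: [18]
Insert 7: [18, 7]
Insert 27: [27, 7, 18]
Insert 33: [33, 27, 18, 7]
Insert 24: [33, 27, 18, 7, 24]
Insert 19: [33, 27, 19, 7, 24, 18]
Insert 24: [33, 27, 24, 7, 24, 18, 19]

Final heap: [33, 27, 24, 7, 24, 18, 19]


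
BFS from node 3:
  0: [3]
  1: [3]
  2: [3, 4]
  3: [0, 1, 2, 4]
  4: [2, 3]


Visit 3, enqueue [0, 1, 2, 4]
Visit 0, enqueue []
Visit 1, enqueue []
Visit 2, enqueue []
Visit 4, enqueue []

BFS order: [3, 0, 1, 2, 4]


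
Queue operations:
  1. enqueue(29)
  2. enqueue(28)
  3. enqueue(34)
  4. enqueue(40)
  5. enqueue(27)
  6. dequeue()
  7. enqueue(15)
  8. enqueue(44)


enqueue(29) -> [29]
enqueue(28) -> [29, 28]
enqueue(34) -> [29, 28, 34]
enqueue(40) -> [29, 28, 34, 40]
enqueue(27) -> [29, 28, 34, 40, 27]
dequeue()->29, [28, 34, 40, 27]
enqueue(15) -> [28, 34, 40, 27, 15]
enqueue(44) -> [28, 34, 40, 27, 15, 44]

Final queue: [28, 34, 40, 27, 15, 44]


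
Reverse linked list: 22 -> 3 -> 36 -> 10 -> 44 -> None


Step 1: curr=22, set curr.next=prev(None) | reversed so far: 22
Step 2: curr=3, set curr.next=prev(22) | reversed so far: 3 -> 22
Step 3: curr=36, set curr.next=prev(3) | reversed so far: 36 -> 3 -> 22
Step 4: curr=10, set curr.next=prev(36) | reversed so far: 10 -> 36 -> 3 -> 22
Step 5: curr=44, set curr.next=prev(10) | reversed so far: 44 -> 10 -> 36 -> 3 -> 22

44 -> 10 -> 36 -> 3 -> 22 -> None


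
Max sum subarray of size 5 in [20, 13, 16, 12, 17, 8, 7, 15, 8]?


[0:5]: 78
[1:6]: 66
[2:7]: 60
[3:8]: 59
[4:9]: 55

Max: 78 at [0:5]


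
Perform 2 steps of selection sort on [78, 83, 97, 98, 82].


Initial: [78, 83, 97, 98, 82]
Step 1: min=78 at 0
  Swap: [78, 83, 97, 98, 82]
Step 2: min=82 at 4
  Swap: [78, 82, 97, 98, 83]

After 2 steps: [78, 82, 97, 98, 83]


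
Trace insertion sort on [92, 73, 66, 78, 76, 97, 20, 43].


Initial: [92, 73, 66, 78, 76, 97, 20, 43]
Insert 73: [73, 92, 66, 78, 76, 97, 20, 43]
Insert 66: [66, 73, 92, 78, 76, 97, 20, 43]
Insert 78: [66, 73, 78, 92, 76, 97, 20, 43]
Insert 76: [66, 73, 76, 78, 92, 97, 20, 43]
Insert 97: [66, 73, 76, 78, 92, 97, 20, 43]
Insert 20: [20, 66, 73, 76, 78, 92, 97, 43]
Insert 43: [20, 43, 66, 73, 76, 78, 92, 97]

Sorted: [20, 43, 66, 73, 76, 78, 92, 97]


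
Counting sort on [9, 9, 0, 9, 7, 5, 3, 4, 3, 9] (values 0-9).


Input: [9, 9, 0, 9, 7, 5, 3, 4, 3, 9]
Counts: [1, 0, 0, 2, 1, 1, 0, 1, 0, 4]

Sorted: [0, 3, 3, 4, 5, 7, 9, 9, 9, 9]
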